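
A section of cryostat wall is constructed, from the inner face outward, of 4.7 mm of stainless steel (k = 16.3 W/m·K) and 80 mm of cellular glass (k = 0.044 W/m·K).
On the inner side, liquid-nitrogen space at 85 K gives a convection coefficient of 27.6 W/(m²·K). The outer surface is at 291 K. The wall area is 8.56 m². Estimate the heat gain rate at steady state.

Q ≈ 951 W

Series thermal resistances:
R_inner film = 1/(h_i·A) = 1/(27.6×8.56) = 0.004233 K/W
R_stainless steel = L/(kA) = 0.0047/(16.3×8.56) = 3.368×10^-5 K/W
R_cellular glass = L/(kA) = 0.08/(0.044×8.56) = 0.2124 K/W
R_total = 0.2167 K/W
Q = ΔT / R_total = 206 / 0.2167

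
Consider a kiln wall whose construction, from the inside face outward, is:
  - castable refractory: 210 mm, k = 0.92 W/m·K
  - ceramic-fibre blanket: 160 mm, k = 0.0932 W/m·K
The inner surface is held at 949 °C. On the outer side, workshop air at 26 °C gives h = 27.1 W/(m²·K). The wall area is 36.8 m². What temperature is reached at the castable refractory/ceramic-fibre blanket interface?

Thermal resistances in series:
R_castable refractory = L/(kA) = 0.21/(0.92×36.8) = 0.006203 K/W
R_ceramic-fibre blanket = L/(kA) = 0.16/(0.0932×36.8) = 0.04665 K/W
R_outer film = 1/(h_o·A) = 1/(27.1×36.8) = 0.001003 K/W
R_total = 0.05386 K/W;  Q = ΔT/R_total = 923/0.05386 = 17140 W
T_interface = T_inner − Q·ΣR(inner→interface) = 949 − 17100×0.006203

T ≈ 843 °C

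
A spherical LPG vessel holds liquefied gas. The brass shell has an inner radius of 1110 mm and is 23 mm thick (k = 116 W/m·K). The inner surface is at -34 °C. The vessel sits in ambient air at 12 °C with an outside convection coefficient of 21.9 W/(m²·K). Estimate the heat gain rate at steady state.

Q ≈ 16200 W

For a spherical shell R = (1/r₁ − 1/r₂)/(4πk); film R = 1/(h·4πr²). In series:
R_brass shell = (1/1.11 − 1/1.133)/(4π×116) = 1.255×10^-5 K/W
R_outer film = 1/(h·4πr_o²) = 1/(21.9×4π×1.133²) = 0.002831 K/W
R_total = 0.002843 K/W
Q = ΔT/R_total = 46/0.002843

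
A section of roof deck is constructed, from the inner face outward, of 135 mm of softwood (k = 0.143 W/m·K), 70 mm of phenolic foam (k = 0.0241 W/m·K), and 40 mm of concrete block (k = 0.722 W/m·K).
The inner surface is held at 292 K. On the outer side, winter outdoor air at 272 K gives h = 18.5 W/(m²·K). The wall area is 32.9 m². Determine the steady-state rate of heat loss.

Model the wall as resistances in series:
R_softwood = L/(kA) = 0.135/(0.143×32.9) = 0.02869 K/W
R_phenolic foam = L/(kA) = 0.07/(0.0241×32.9) = 0.08828 K/W
R_concrete block = L/(kA) = 0.04/(0.722×32.9) = 0.001684 K/W
R_outer film = 1/(h_o·A) = 1/(18.5×32.9) = 0.001643 K/W
R_total = 0.1203 K/W
Q = ΔT / R_total = 20 / 0.1203

Q ≈ 166 W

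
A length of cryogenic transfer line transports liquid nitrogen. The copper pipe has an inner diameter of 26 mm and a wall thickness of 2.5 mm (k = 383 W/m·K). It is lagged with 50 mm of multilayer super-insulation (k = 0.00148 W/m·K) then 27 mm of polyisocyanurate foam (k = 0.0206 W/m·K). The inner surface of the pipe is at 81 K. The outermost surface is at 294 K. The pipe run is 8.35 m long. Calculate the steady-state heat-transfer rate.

Q ≈ 11.3 W

Cylindrical conduction, so R = ln(r₂/r₁)/(2πkL) per layer, in series:
R_copper pipe wall = ln(15.5/13)/(2π×383×8.35) = 8.753×10^-6 K/W
R_multilayer super-insulation = ln(65.5/15.5)/(2π×0.00148×8.35) = 18.56 K/W
R_polyisocyanurate foam = ln(92.5/65.5)/(2π×0.0206×8.35) = 0.3194 K/W
R_total = 18.88 K/W
Q = ΔT/R_total = 213/18.88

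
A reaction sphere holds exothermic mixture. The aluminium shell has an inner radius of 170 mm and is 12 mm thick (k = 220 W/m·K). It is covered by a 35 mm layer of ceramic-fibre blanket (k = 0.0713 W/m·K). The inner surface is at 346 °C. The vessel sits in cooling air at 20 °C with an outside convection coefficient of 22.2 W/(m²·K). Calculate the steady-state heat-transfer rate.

Q ≈ 306 W

Spherical conduction: R = (1/r_in − 1/r_out)/(4πk) per layer; series-sum.
R_aluminium shell = (1/0.17 − 1/0.182)/(4π×220) = 1.403×10^-4 K/W
R_ceramic-fibre blanket = (1/0.182 − 1/0.217)/(4π×0.0713) = 0.9891 K/W
R_outer film = 1/(h·4πr_o²) = 1/(22.2×4π×0.217²) = 0.07612 K/W
R_total = 1.065 K/W
Q = ΔT/R_total = 326/1.065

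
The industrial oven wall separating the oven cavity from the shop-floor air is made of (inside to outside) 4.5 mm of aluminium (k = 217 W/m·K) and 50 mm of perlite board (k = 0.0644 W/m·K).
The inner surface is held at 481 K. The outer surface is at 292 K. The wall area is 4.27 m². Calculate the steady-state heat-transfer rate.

Series thermal resistances:
R_aluminium = L/(kA) = 0.0045/(217×4.27) = 4.857×10^-6 K/W
R_perlite board = L/(kA) = 0.05/(0.0644×4.27) = 0.1818 K/W
R_total = 0.1818 K/W
Q = ΔT / R_total = 189 / 0.1818

Q ≈ 1040 W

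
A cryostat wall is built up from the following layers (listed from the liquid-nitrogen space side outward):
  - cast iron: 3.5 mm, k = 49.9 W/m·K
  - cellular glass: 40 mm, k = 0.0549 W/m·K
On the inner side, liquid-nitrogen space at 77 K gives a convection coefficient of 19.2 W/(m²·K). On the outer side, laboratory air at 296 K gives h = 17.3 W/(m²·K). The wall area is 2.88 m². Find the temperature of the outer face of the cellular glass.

T ≈ 281 K

Thermal resistances in series:
R_inner film = 1/(h_i·A) = 1/(19.2×2.88) = 0.01808 K/W
R_cast iron = L/(kA) = 0.0035/(49.9×2.88) = 2.435×10^-5 K/W
R_cellular glass = L/(kA) = 0.04/(0.0549×2.88) = 0.253 K/W
R_outer film = 1/(h_o·A) = 1/(17.3×2.88) = 0.02007 K/W
R_total = 0.2912 K/W;  Q = ΔT/R_total = 219/0.2912 = 752.2 W
T_interface = T_inner + Q·ΣR(inner→interface) = 77 + 752×0.2711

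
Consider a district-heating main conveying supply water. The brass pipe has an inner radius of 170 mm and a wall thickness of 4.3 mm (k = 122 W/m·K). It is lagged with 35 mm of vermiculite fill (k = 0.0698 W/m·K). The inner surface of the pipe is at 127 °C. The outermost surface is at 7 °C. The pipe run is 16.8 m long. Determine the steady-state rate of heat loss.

Q ≈ 4830 W

For a radial system each layer contributes R = ln(r_out/r_in)/(2πkL); films add R = 1/(hA).
R_brass pipe wall = ln(174.3/170)/(2π×122×16.8) = 1.94×10^-6 K/W
R_vermiculite fill = ln(209.3/174.3)/(2π×0.0698×16.8) = 0.02484 K/W
R_total = 0.02484 K/W
Q = ΔT/R_total = 120/0.02484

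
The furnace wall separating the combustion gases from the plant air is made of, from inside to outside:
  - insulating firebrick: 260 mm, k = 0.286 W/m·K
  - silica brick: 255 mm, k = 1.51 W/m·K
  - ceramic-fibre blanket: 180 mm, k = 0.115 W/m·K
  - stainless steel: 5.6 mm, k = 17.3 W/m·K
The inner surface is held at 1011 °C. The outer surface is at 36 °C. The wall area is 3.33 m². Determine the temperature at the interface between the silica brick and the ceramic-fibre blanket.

Treating each layer as a thermal resistance in series:
R_insulating firebrick = L/(kA) = 0.26/(0.286×3.33) = 0.273 K/W
R_silica brick = L/(kA) = 0.255/(1.51×3.33) = 0.05071 K/W
R_ceramic-fibre blanket = L/(kA) = 0.18/(0.115×3.33) = 0.47 K/W
R_stainless steel = L/(kA) = 0.0056/(17.3×3.33) = 9.721×10^-5 K/W
R_total = 0.7938 K/W;  Q = ΔT/R_total = 975/0.7938 = 1228 W
T_interface = T_inner − Q·ΣR(inner→interface) = 1011 − 1230×0.3237

T ≈ 613 °C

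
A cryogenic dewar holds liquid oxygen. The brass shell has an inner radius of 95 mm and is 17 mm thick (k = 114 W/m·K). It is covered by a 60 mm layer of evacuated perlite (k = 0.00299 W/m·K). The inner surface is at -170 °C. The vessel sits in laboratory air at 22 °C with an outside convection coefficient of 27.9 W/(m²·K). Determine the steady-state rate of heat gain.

Each spherical layer contributes R = (1/r_i − 1/r_o)/(4πk):
R_brass shell = (1/0.095 − 1/0.112)/(4π×114) = 0.001115 K/W
R_evacuated perlite = (1/0.112 − 1/0.172)/(4π×0.00299) = 82.89 K/W
R_outer film = 1/(h·4πr_o²) = 1/(27.9×4π×0.172²) = 0.09641 K/W
R_total = 82.99 K/W
Q = ΔT/R_total = 192/82.99

Q ≈ 2.31 W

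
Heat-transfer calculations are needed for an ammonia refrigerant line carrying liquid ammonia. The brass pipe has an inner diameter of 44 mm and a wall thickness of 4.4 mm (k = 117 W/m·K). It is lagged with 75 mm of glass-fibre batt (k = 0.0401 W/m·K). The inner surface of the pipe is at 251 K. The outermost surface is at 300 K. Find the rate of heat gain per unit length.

Per-layer cylindrical resistances, series-summed:
R_brass pipe wall = ln(26.4/22)/(2π×117×1) = 2.48×10^-4 K/W
R_glass-fibre batt = ln(101.4/26.4)/(2π×0.0401×1) = 5.341 K/W
R_total = 5.341 K/W
Q = ΔT/R_total = 49/5.341

q′ ≈ 9.17 W/m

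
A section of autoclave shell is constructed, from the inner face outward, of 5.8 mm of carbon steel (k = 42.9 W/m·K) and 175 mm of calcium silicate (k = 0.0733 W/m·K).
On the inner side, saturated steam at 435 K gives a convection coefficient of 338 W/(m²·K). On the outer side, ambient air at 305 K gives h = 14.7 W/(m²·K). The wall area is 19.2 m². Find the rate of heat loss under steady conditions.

Thermal resistances in series:
R_inner film = 1/(h_i·A) = 1/(338×19.2) = 1.541×10^-4 K/W
R_carbon steel = L/(kA) = 0.0058/(42.9×19.2) = 7.042×10^-6 K/W
R_calcium silicate = L/(kA) = 0.175/(0.0733×19.2) = 0.1243 K/W
R_outer film = 1/(h_o·A) = 1/(14.7×19.2) = 0.003543 K/W
R_total = 0.1281 K/W
Q = ΔT / R_total = 130 / 0.1281

Q ≈ 1020 W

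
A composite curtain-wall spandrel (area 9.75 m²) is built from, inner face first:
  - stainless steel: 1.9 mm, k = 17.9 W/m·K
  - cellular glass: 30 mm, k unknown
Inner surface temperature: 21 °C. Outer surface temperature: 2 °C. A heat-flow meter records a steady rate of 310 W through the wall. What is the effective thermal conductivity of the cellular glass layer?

Series thermal resistances:
R_stainless steel = L/(kA) = 0.0019/(17.9×9.75) = 1.089×10^-5 K/W
Sum of known resistances R_other = 1.089×10^-5 K/W
Total R = ΔT/Q = 19/310 = 0.06129 K/W
R_cellular glass = R_total − R_other = 0.06128 K/W
k = L/(R·A) = 0.03/(0.06128×9.75)

k ≈ 0.0502 W/(m·K)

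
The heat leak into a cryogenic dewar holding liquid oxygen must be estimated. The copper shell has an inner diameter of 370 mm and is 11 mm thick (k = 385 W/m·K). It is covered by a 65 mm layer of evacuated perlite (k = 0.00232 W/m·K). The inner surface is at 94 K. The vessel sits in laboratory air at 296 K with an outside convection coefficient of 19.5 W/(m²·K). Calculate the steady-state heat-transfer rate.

Q ≈ 4.63 W

For a spherical shell R = (1/r₁ − 1/r₂)/(4πk); film R = 1/(h·4πr²). In series:
R_copper shell = (1/0.185 − 1/0.196)/(4π×385) = 6.27×10^-5 K/W
R_evacuated perlite = (1/0.196 − 1/0.261)/(4π×0.00232) = 43.58 K/W
R_outer film = 1/(h·4πr_o²) = 1/(19.5×4π×0.261²) = 0.05991 K/W
R_total = 43.64 K/W
Q = ΔT/R_total = 202/43.64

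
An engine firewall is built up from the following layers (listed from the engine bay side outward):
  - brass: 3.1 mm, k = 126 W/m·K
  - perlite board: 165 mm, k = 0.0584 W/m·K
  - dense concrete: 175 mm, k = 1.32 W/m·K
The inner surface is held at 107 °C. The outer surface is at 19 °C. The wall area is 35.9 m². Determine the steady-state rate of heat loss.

Thermal resistances in series:
R_brass = L/(kA) = 0.0031/(126×35.9) = 6.853×10^-7 K/W
R_perlite board = L/(kA) = 0.165/(0.0584×35.9) = 0.0787 K/W
R_dense concrete = L/(kA) = 0.175/(1.32×35.9) = 0.003693 K/W
R_total = 0.08239 K/W
Q = ΔT / R_total = 88 / 0.08239

Q ≈ 1070 W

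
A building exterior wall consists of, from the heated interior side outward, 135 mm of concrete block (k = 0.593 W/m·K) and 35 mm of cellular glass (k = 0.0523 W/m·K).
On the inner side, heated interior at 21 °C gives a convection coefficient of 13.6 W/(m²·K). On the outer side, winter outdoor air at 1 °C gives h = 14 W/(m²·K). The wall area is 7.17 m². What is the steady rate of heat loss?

Q ≈ 138 W

Model the wall as resistances in series:
R_inner film = 1/(h_i·A) = 1/(13.6×7.17) = 0.01026 K/W
R_concrete block = L/(kA) = 0.135/(0.593×7.17) = 0.03175 K/W
R_cellular glass = L/(kA) = 0.035/(0.0523×7.17) = 0.09334 K/W
R_outer film = 1/(h_o·A) = 1/(14×7.17) = 0.009962 K/W
R_total = 0.1453 K/W
Q = ΔT / R_total = 20 / 0.1453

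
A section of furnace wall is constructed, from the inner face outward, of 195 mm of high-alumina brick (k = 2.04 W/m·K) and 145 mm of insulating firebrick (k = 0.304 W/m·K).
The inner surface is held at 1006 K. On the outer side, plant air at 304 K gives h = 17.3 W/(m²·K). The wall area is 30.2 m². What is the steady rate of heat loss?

Model the wall as resistances in series:
R_high-alumina brick = L/(kA) = 0.195/(2.04×30.2) = 0.003165 K/W
R_insulating firebrick = L/(kA) = 0.145/(0.304×30.2) = 0.01579 K/W
R_outer film = 1/(h_o·A) = 1/(17.3×30.2) = 0.001914 K/W
R_total = 0.02087 K/W
Q = ΔT / R_total = 702 / 0.02087

Q ≈ 33600 W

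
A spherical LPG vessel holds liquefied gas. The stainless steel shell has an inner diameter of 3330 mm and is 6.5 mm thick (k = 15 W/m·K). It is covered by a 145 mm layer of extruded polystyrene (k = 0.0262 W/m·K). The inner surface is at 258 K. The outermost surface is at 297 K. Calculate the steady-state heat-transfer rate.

Q ≈ 269 W

For a spherical shell R = (1/r₁ − 1/r₂)/(4πk); film R = 1/(h·4πr²). In series:
R_stainless steel shell = (1/1.665 − 1/1.6715)/(4π×15) = 1.239×10^-5 K/W
R_extruded polystyrene = (1/1.6715 − 1/1.8165)/(4π×0.0262) = 0.145 K/W
R_total = 0.1451 K/W
Q = ΔT/R_total = 39/0.1451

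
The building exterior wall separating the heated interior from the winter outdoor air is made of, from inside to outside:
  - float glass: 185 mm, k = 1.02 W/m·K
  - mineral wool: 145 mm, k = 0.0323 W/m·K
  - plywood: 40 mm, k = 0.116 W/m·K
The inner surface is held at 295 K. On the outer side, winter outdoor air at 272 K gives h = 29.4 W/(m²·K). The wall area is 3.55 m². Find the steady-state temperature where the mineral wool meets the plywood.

T ≈ 274 K

Model the wall as resistances in series:
R_float glass = L/(kA) = 0.185/(1.02×3.55) = 0.05109 K/W
R_mineral wool = L/(kA) = 0.145/(0.0323×3.55) = 1.265 K/W
R_plywood = L/(kA) = 0.04/(0.116×3.55) = 0.09713 K/W
R_outer film = 1/(h_o·A) = 1/(29.4×3.55) = 0.009581 K/W
R_total = 1.422 K/W;  Q = ΔT/R_total = 23/1.422 = 16.17 W
T_interface = T_inner − Q·ΣR(inner→interface) = 295 − 16.2×1.316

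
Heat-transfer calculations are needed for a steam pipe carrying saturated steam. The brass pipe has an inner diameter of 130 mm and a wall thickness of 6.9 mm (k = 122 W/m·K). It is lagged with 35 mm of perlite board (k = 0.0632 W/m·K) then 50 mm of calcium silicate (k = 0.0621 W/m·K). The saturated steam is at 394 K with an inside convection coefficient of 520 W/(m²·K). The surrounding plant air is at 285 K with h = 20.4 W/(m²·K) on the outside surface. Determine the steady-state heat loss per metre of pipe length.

Per-layer cylindrical resistances, series-summed:
R_inner film = 1/(h_i·2πr₁L) = 1/(520×2π×0.065×1) = 0.004709 K/W
R_brass pipe wall = ln(71.9/65)/(2π×122×1) = 1.316×10^-4 K/W
R_perlite board = ln(106.9/71.9)/(2π×0.0632×1) = 0.9988 K/W
R_calcium silicate = ln(156.9/106.9)/(2π×0.0621×1) = 0.9834 K/W
R_outer film = 1/(h_o·2πr_oL) = 1/(20.4×2π×0.1569×1) = 0.04972 K/W
R_total = 2.037 K/W
Q = ΔT/R_total = 109/2.037

q′ ≈ 53.5 W/m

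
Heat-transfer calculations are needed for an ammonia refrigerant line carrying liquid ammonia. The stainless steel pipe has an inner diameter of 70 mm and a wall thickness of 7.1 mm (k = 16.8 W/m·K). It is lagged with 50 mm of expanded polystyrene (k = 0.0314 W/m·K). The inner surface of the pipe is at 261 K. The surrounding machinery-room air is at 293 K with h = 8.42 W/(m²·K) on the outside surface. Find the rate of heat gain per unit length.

Treating each annulus and film as a series resistance:
R_stainless steel pipe wall = ln(42.1/35)/(2π×16.8×1) = 0.00175 K/W
R_expanded polystyrene = ln(92.1/42.1)/(2π×0.0314×1) = 3.968 K/W
R_outer film = 1/(h_o·2πr_oL) = 1/(8.42×2π×0.0921×1) = 0.2052 K/W
R_total = 4.175 K/W
Q = ΔT/R_total = 32/4.175

q′ ≈ 7.66 W/m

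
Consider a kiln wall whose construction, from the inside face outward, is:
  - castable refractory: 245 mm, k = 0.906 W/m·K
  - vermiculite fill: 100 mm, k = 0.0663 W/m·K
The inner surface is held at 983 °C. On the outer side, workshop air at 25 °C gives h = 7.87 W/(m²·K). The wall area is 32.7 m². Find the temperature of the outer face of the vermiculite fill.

T ≈ 88.9 °C

Thermal resistances in series:
R_castable refractory = L/(kA) = 0.245/(0.906×32.7) = 0.00827 K/W
R_vermiculite fill = L/(kA) = 0.1/(0.0663×32.7) = 0.04613 K/W
R_outer film = 1/(h_o·A) = 1/(7.87×32.7) = 0.003886 K/W
R_total = 0.05828 K/W;  Q = ΔT/R_total = 958/0.05828 = 16440 W
T_interface = T_inner − Q·ΣR(inner→interface) = 983 − 16400×0.05439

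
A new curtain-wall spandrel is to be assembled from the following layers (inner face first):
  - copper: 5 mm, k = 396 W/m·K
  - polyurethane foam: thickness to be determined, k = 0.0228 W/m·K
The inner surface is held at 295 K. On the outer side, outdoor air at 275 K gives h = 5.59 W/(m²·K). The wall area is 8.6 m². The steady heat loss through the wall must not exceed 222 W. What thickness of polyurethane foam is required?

Thermal resistances in series:
R_copper = L/(kA) = 0.005/(396×8.6) = 1.468×10^-6 K/W
R_outer film = 1/(h_o·A) = 1/(5.59×8.6) = 0.0208 K/W
Sum of the known resistances R_other = 0.0208 K/W
Required total resistance R_tot = ΔT/Q_allow = 20/222 = 0.09009 K/W
R_polyurethane foam = R_tot − R_other = 0.06929 K/W
L = R·k·A = 0.06929×0.0228×8.6

L ≈ 13.6 mm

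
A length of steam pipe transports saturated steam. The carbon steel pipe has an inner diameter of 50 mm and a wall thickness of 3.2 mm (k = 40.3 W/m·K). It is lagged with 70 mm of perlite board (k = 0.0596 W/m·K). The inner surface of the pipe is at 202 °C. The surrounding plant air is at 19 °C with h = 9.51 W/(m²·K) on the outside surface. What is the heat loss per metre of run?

Radial resistances (cylindrical: R_cond = ln(r_o/r_i)/(2πkL), R_conv = 1/(h·2πrL)):
R_carbon steel pipe wall = ln(28.2/25)/(2π×40.3×1) = 4.757×10^-4 K/W
R_perlite board = ln(98.2/28.2)/(2π×0.0596×1) = 3.332 K/W
R_outer film = 1/(h_o·2πr_oL) = 1/(9.51×2π×0.0982×1) = 0.1704 K/W
R_total = 3.503 K/W
Q = ΔT/R_total = 183/3.503

q′ ≈ 52.2 W/m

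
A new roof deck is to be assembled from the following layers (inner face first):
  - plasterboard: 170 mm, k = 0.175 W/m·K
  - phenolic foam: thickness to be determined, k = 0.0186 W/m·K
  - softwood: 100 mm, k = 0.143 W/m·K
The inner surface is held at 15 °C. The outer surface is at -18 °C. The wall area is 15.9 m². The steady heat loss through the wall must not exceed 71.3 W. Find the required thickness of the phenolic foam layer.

L ≈ 106 mm

Series thermal resistances:
R_plasterboard = L/(kA) = 0.17/(0.175×15.9) = 0.0611 K/W
R_softwood = L/(kA) = 0.1/(0.143×15.9) = 0.04398 K/W
Sum of the known resistances R_other = 0.1051 K/W
Required total resistance R_tot = ΔT/Q_allow = 33/71.3 = 0.4628 K/W
R_phenolic foam = R_tot − R_other = 0.3578 K/W
L = R·k·A = 0.3578×0.0186×15.9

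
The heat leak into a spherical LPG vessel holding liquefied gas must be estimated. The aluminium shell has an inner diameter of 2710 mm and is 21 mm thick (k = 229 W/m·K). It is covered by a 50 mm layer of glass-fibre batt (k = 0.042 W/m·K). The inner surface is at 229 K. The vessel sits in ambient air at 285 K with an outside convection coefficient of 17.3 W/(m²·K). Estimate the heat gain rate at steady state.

For a spherical shell R = (1/r₁ − 1/r₂)/(4πk); film R = 1/(h·4πr²). In series:
R_aluminium shell = (1/1.355 − 1/1.376)/(4π×229) = 3.914×10^-6 K/W
R_glass-fibre batt = (1/1.376 − 1/1.426)/(4π×0.042) = 0.04828 K/W
R_outer film = 1/(h·4πr_o²) = 1/(17.3×4π×1.426²) = 0.002262 K/W
R_total = 0.05055 K/W
Q = ΔT/R_total = 56/0.05055

Q ≈ 1110 W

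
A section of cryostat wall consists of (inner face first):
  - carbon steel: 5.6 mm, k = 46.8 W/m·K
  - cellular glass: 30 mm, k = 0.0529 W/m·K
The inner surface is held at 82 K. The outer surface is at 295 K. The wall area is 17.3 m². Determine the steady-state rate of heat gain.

Q ≈ 6500 W

Series thermal resistances:
R_carbon steel = L/(kA) = 0.0056/(46.8×17.3) = 6.917×10^-6 K/W
R_cellular glass = L/(kA) = 0.03/(0.0529×17.3) = 0.03278 K/W
R_total = 0.03279 K/W
Q = ΔT / R_total = 213 / 0.03279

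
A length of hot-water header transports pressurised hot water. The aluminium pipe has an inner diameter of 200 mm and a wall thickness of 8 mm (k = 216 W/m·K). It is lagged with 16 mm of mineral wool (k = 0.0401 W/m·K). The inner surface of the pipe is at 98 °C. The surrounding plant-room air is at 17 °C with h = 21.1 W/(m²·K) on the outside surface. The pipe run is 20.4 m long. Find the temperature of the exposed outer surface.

Per-layer cylindrical resistances, series-summed:
R_aluminium pipe wall = ln(108/100)/(2π×216×20.4) = 2.78×10^-6 K/W
R_mineral wool = ln(124/108)/(2π×0.0401×20.4) = 0.02688 K/W
R_outer film = 1/(h_o·2πr_oL) = 1/(21.1×2π×0.124×20.4) = 0.002982 K/W
R_total = 0.02986 K/W
Q = ΔT/R_total = 81/0.02986
Q = 2710 W
T_interface = T_inner − Q·ΣR(inner→interface) = 98 − 2710×0.02688

T ≈ 25.1 °C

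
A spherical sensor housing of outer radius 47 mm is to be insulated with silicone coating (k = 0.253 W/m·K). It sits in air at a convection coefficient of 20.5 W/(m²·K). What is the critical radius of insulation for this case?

r_cr ≈ 24.7 mm

For a sphere r_cr = 2k/h = 2×0.253/20.5
r_cr = 24.7 mm; since the bare radius (47 mm) is above r_cr, any added insulation will reduce heat loss.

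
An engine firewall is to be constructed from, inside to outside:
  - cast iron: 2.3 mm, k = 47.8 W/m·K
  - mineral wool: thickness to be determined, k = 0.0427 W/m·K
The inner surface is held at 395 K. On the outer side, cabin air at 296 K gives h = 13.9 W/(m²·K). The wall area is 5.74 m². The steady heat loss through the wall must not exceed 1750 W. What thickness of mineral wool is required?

L ≈ 10.8 mm

Using the resistance-network approach (series):
R_cast iron = L/(kA) = 0.0023/(47.8×5.74) = 8.383×10^-6 K/W
R_outer film = 1/(h_o·A) = 1/(13.9×5.74) = 0.01253 K/W
Sum of the known resistances R_other = 0.01254 K/W
Required total resistance R_tot = ΔT/Q_allow = 99/1750 = 0.05657 K/W
R_mineral wool = R_tot − R_other = 0.04403 K/W
L = R·k·A = 0.04403×0.0427×5.74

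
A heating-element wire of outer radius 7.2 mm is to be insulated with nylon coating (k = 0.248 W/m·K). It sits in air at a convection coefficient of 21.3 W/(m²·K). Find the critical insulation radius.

For a cylinder r_cr = k/h = 0.248/21.3
r_cr = 11.6 mm; since the bare radius (7.2 mm) is below r_cr, adding a thin layer of insulation will *increase* heat loss.

r_cr ≈ 11.6 mm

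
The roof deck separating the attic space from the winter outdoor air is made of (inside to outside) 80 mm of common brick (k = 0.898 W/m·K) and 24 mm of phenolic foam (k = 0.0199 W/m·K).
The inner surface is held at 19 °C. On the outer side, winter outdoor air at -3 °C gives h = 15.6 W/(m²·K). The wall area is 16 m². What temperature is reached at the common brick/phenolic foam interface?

Thermal resistances in series:
R_common brick = L/(kA) = 0.08/(0.898×16) = 0.005568 K/W
R_phenolic foam = L/(kA) = 0.024/(0.0199×16) = 0.07538 K/W
R_outer film = 1/(h_o·A) = 1/(15.6×16) = 0.004006 K/W
R_total = 0.08495 K/W;  Q = ΔT/R_total = 22/0.08495 = 259 W
T_interface = T_inner − Q·ΣR(inner→interface) = 19 − 259×0.005568

T ≈ 17.6 °C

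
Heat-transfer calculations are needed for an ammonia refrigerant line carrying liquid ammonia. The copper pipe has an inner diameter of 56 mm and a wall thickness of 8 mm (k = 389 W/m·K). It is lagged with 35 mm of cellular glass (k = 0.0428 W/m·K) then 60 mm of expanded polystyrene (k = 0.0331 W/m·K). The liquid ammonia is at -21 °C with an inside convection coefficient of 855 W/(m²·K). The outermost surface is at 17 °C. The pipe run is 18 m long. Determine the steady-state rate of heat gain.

Q ≈ 125 W

Radial resistances (cylindrical: R_cond = ln(r_o/r_i)/(2πkL), R_conv = 1/(h·2πrL)):
R_inner film = 1/(h_i·2πr₁L) = 1/(855×2π×0.028×18) = 3.693×10^-4 K/W
R_copper pipe wall = ln(36/28)/(2π×389×18) = 5.712×10^-6 K/W
R_cellular glass = ln(71/36)/(2π×0.0428×18) = 0.1403 K/W
R_expanded polystyrene = ln(131/71)/(2π×0.0331×18) = 0.1636 K/W
R_total = 0.3043 K/W
Q = ΔT/R_total = 38/0.3043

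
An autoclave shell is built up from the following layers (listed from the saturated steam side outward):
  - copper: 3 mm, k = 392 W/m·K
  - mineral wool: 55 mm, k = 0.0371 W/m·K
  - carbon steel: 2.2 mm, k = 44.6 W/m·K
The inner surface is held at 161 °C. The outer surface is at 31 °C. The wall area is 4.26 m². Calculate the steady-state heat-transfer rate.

Q ≈ 374 W

Series thermal resistances:
R_copper = L/(kA) = 0.003/(392×4.26) = 1.796×10^-6 K/W
R_mineral wool = L/(kA) = 0.055/(0.0371×4.26) = 0.348 K/W
R_carbon steel = L/(kA) = 0.0022/(44.6×4.26) = 1.158×10^-5 K/W
R_total = 0.348 K/W
Q = ΔT / R_total = 130 / 0.348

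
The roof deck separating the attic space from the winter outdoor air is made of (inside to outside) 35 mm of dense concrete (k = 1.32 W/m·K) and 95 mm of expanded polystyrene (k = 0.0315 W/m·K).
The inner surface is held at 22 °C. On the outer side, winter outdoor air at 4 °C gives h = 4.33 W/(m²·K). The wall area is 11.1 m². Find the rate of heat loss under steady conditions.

Q ≈ 61 W

Using the resistance-network approach (series):
R_dense concrete = L/(kA) = 0.035/(1.32×11.1) = 0.002389 K/W
R_expanded polystyrene = L/(kA) = 0.095/(0.0315×11.1) = 0.2717 K/W
R_outer film = 1/(h_o·A) = 1/(4.33×11.1) = 0.02081 K/W
R_total = 0.2949 K/W
Q = ΔT / R_total = 18 / 0.2949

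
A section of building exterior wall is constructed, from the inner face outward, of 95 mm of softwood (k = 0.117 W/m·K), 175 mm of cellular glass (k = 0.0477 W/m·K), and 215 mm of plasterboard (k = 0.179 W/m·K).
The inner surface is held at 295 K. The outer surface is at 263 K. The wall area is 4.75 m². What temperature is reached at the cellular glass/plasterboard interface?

T ≈ 270 K

Thermal resistances in series:
R_softwood = L/(kA) = 0.095/(0.117×4.75) = 0.1709 K/W
R_cellular glass = L/(kA) = 0.175/(0.0477×4.75) = 0.7724 K/W
R_plasterboard = L/(kA) = 0.215/(0.179×4.75) = 0.2529 K/W
R_total = 1.196 K/W;  Q = ΔT/R_total = 32/1.196 = 26.75 W
T_interface = T_inner − Q·ΣR(inner→interface) = 295 − 26.8×0.9433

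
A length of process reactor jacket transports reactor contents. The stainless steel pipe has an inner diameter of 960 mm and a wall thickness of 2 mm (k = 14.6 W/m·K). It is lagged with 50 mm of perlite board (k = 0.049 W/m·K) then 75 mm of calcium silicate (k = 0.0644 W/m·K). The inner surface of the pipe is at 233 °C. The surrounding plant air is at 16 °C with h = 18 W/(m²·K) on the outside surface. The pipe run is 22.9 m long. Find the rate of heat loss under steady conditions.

Cylindrical conduction, so R = ln(r₂/r₁)/(2πkL) per layer, in series:
R_stainless steel pipe wall = ln(482/480)/(2π×14.6×22.9) = 1.979×10^-6 K/W
R_perlite board = ln(532/482)/(2π×0.049×22.9) = 0.014 K/W
R_calcium silicate = ln(607/532)/(2π×0.0644×22.9) = 0.01423 K/W
R_outer film = 1/(h_o·2πr_oL) = 1/(18×2π×0.607×22.9) = 6.361×10^-4 K/W
R_total = 0.02887 K/W
Q = ΔT/R_total = 217/0.02887

Q ≈ 7520 W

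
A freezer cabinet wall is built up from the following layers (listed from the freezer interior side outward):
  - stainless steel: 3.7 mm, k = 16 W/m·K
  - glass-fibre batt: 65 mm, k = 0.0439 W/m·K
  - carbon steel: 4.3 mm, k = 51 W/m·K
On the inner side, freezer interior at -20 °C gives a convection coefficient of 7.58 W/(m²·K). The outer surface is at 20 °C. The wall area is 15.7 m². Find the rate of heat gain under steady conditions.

Q ≈ 389 W

Series thermal resistances:
R_inner film = 1/(h_i·A) = 1/(7.58×15.7) = 0.008403 K/W
R_stainless steel = L/(kA) = 0.0037/(16×15.7) = 1.473×10^-5 K/W
R_glass-fibre batt = L/(kA) = 0.065/(0.0439×15.7) = 0.09431 K/W
R_carbon steel = L/(kA) = 0.0043/(51×15.7) = 5.37×10^-6 K/W
R_total = 0.1027 K/W
Q = ΔT / R_total = 40 / 0.1027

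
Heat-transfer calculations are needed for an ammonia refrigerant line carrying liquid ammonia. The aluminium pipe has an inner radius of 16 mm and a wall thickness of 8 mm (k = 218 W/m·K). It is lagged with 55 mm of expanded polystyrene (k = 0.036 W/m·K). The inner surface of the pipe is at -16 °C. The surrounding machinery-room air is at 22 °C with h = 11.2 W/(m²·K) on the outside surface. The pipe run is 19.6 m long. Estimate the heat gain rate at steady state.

Q ≈ 137 W

Cylindrical conduction, so R = ln(r₂/r₁)/(2πkL) per layer, in series:
R_aluminium pipe wall = ln(24/16)/(2π×218×19.6) = 1.51×10^-5 K/W
R_expanded polystyrene = ln(79/24)/(2π×0.036×19.6) = 0.2687 K/W
R_outer film = 1/(h_o·2πr_oL) = 1/(11.2×2π×0.079×19.6) = 0.009177 K/W
R_total = 0.2779 K/W
Q = ΔT/R_total = 38/0.2779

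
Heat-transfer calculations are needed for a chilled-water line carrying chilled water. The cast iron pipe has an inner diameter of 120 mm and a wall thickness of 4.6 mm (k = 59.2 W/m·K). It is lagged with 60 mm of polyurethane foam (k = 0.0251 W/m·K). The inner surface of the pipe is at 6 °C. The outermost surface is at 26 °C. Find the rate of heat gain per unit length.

Cylindrical conduction, so R = ln(r₂/r₁)/(2πkL) per layer, in series:
R_cast iron pipe wall = ln(64.6/60)/(2π×59.2×1) = 1.986×10^-4 K/W
R_polyurethane foam = ln(124.6/64.6)/(2π×0.0251×1) = 4.165 K/W
R_total = 4.165 K/W
Q = ΔT/R_total = 20/4.165

q′ ≈ 4.8 W/m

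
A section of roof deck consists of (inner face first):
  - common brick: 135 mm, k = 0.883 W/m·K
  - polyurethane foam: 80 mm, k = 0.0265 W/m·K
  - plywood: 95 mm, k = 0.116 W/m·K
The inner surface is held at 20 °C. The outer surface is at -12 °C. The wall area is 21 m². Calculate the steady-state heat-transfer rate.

Thermal resistances in series:
R_common brick = L/(kA) = 0.135/(0.883×21) = 0.00728 K/W
R_polyurethane foam = L/(kA) = 0.08/(0.0265×21) = 0.1438 K/W
R_plywood = L/(kA) = 0.095/(0.116×21) = 0.039 K/W
R_total = 0.19 K/W
Q = ΔT / R_total = 32 / 0.19

Q ≈ 168 W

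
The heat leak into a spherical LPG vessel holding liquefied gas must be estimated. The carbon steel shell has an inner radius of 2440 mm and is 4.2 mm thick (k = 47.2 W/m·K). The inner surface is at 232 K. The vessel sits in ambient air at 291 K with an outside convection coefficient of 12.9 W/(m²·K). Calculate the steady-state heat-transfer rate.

Each spherical layer contributes R = (1/r_i − 1/r_o)/(4πk):
R_carbon steel shell = (1/2.44 − 1/2.4442)/(4π×47.2) = 1.187×10^-6 K/W
R_outer film = 1/(h·4πr_o²) = 1/(12.9×4π×2.4442²) = 0.001033 K/W
R_total = 0.001034 K/W
Q = ΔT/R_total = 59/0.001034

Q ≈ 57100 W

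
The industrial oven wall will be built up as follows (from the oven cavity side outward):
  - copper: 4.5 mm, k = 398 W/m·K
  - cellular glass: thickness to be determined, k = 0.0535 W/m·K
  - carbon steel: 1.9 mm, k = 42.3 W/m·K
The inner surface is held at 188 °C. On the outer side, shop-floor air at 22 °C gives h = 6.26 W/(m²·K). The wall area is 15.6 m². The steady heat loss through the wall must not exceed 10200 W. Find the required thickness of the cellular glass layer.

L ≈ 5.03 mm

Model the wall as resistances in series:
R_copper = L/(kA) = 0.0045/(398×15.6) = 7.248×10^-7 K/W
R_carbon steel = L/(kA) = 0.0019/(42.3×15.6) = 2.879×10^-6 K/W
R_outer film = 1/(h_o·A) = 1/(6.26×15.6) = 0.01024 K/W
Sum of the known resistances R_other = 0.01024 K/W
Required total resistance R_tot = ΔT/Q_allow = 166/10200 = 0.01627 K/W
R_cellular glass = R_tot − R_other = 0.006031 K/W
L = R·k·A = 0.006031×0.0535×15.6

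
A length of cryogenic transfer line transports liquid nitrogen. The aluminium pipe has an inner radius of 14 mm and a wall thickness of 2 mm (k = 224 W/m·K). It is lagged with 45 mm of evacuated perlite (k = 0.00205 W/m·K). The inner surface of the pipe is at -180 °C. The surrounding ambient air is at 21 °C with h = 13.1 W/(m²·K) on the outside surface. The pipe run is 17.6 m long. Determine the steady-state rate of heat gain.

Q ≈ 34 W

Per-layer cylindrical resistances, series-summed:
R_aluminium pipe wall = ln(16/14)/(2π×224×17.6) = 5.391×10^-6 K/W
R_evacuated perlite = ln(61/16)/(2π×0.00205×17.6) = 5.903 K/W
R_outer film = 1/(h_o·2πr_oL) = 1/(13.1×2π×0.061×17.6) = 0.01132 K/W
R_total = 5.915 K/W
Q = ΔT/R_total = 201/5.915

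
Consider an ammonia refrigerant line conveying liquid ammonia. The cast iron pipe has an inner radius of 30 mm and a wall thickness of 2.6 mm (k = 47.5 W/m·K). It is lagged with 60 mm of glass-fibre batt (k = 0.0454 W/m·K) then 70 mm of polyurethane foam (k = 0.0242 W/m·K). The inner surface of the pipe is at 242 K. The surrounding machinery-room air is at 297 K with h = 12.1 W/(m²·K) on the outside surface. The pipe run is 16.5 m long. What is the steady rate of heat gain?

Treating each annulus and film as a series resistance:
R_cast iron pipe wall = ln(32.6/30)/(2π×47.5×16.5) = 1.688×10^-5 K/W
R_glass-fibre batt = ln(92.6/32.6)/(2π×0.0454×16.5) = 0.2218 K/W
R_polyurethane foam = ln(162.6/92.6)/(2π×0.0242×16.5) = 0.2244 K/W
R_outer film = 1/(h_o·2πr_oL) = 1/(12.1×2π×0.1626×16.5) = 0.004903 K/W
R_total = 0.4511 K/W
Q = ΔT/R_total = 55/0.4511

Q ≈ 122 W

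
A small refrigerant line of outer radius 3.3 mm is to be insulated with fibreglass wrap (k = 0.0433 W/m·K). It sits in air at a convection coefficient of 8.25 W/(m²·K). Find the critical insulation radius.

r_cr ≈ 5.25 mm

For a cylinder r_cr = k/h = 0.0433/8.25
r_cr = 5.25 mm; since the bare radius (3.3 mm) is below r_cr, adding a thin layer of insulation will *increase* heat loss.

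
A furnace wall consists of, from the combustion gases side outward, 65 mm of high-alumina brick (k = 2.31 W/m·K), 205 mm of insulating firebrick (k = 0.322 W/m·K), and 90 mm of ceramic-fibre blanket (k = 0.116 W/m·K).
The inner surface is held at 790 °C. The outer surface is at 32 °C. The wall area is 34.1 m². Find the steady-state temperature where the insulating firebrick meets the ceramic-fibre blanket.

T ≈ 440 °C

Using the resistance-network approach (series):
R_high-alumina brick = L/(kA) = 0.065/(2.31×34.1) = 8.252×10^-4 K/W
R_insulating firebrick = L/(kA) = 0.205/(0.322×34.1) = 0.01867 K/W
R_ceramic-fibre blanket = L/(kA) = 0.09/(0.116×34.1) = 0.02275 K/W
R_total = 0.04225 K/W;  Q = ΔT/R_total = 758/0.04225 = 17940 W
T_interface = T_inner − Q·ΣR(inner→interface) = 790 − 17900×0.0195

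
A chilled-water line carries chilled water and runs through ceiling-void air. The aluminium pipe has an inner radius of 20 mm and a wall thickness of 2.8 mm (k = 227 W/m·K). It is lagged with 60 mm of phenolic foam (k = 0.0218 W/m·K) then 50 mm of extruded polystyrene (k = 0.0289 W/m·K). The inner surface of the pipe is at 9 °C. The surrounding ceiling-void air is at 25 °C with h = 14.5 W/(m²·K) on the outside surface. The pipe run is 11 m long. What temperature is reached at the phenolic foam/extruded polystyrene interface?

For a radial system each layer contributes R = ln(r_out/r_in)/(2πkL); films add R = 1/(hA).
R_aluminium pipe wall = ln(22.8/20)/(2π×227×11) = 8.352×10^-6 K/W
R_phenolic foam = ln(82.8/22.8)/(2π×0.0218×11) = 0.856 K/W
R_extruded polystyrene = ln(132.8/82.8)/(2π×0.0289×11) = 0.2365 K/W
R_outer film = 1/(h_o·2πr_oL) = 1/(14.5×2π×0.1328×11) = 0.007514 K/W
R_total = 1.1 K/W
Q = ΔT/R_total = 16/1.1
Q = 14.5 W
T_interface = T_inner + Q·ΣR(inner→interface) = 9 + 14.5×0.856

T ≈ 21.5 °C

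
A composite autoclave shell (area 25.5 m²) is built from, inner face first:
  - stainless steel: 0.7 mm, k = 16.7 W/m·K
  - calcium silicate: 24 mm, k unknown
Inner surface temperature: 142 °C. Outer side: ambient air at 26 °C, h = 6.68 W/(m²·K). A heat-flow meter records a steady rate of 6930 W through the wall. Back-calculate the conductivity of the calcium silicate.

k ≈ 0.0866 W/(m·K)

Model the wall as resistances in series:
R_stainless steel = L/(kA) = 0.0007/(16.7×25.5) = 1.644×10^-6 K/W
R_outer film = 1/(h_o·A) = 1/(6.68×25.5) = 0.005871 K/W
Sum of known resistances R_other = 0.005872 K/W
Total R = ΔT/Q = 116/6930 = 0.01674 K/W
R_calcium silicate = R_total − R_other = 0.01087 K/W
k = L/(R·A) = 0.024/(0.01087×25.5)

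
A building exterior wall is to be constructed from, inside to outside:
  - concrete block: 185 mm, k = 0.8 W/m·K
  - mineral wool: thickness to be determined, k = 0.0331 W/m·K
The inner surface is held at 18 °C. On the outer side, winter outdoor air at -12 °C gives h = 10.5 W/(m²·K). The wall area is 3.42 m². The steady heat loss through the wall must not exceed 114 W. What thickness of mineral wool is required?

Thermal resistances in series:
R_concrete block = L/(kA) = 0.185/(0.8×3.42) = 0.06762 K/W
R_outer film = 1/(h_o·A) = 1/(10.5×3.42) = 0.02785 K/W
Sum of the known resistances R_other = 0.09546 K/W
Required total resistance R_tot = ΔT/Q_allow = 30/114 = 0.2632 K/W
R_mineral wool = R_tot − R_other = 0.1677 K/W
L = R·k·A = 0.1677×0.0331×3.42

L ≈ 19 mm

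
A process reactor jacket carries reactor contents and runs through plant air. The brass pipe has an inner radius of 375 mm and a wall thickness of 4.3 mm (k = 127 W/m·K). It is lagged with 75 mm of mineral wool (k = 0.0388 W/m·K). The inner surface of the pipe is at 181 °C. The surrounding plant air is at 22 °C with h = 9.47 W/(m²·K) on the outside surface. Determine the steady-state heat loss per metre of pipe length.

q′ ≈ 205 W/m

For a radial system each layer contributes R = ln(r_out/r_in)/(2πkL); films add R = 1/(hA).
R_brass pipe wall = ln(379.3/375)/(2π×127×1) = 1.429×10^-5 K/W
R_mineral wool = ln(454.3/379.3)/(2π×0.0388×1) = 0.7401 K/W
R_outer film = 1/(h_o·2πr_oL) = 1/(9.47×2π×0.4543×1) = 0.03699 K/W
R_total = 0.7771 K/W
Q = ΔT/R_total = 159/0.7771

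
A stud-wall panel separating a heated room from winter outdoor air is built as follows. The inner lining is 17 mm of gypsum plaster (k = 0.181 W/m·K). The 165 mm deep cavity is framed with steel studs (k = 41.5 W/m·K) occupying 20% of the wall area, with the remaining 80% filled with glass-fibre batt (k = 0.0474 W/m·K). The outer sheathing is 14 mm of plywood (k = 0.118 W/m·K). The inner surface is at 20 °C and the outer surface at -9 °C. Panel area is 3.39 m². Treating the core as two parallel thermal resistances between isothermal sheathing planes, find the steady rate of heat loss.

Q ≈ 423 W

Sheathing layers in series; stud and cavity paths in parallel between them.
R_inner = 0.017/(0.181×3.39) = 0.02771 K/W
R_stud  = 0.165/(41.5×0.2×3.39) = 0.005864 K/W
R_cav   = 0.165/(0.0474×0.8×3.39) = 1.284 K/W
1/R_core = 1/R_stud + 1/R_cav → R_core = 0.005837 K/W
R_outer = 0.014/(0.118×3.39) = 0.035 K/W
R_total = 0.06854 K/W
Q = ΔT/R_total = 29/0.06854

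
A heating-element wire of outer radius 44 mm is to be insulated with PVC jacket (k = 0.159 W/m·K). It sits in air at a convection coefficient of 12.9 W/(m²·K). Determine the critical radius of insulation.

r_cr ≈ 12.3 mm

For a cylinder r_cr = k/h = 0.159/12.9
r_cr = 12.3 mm; since the bare radius (44 mm) is above r_cr, any added insulation will reduce heat loss.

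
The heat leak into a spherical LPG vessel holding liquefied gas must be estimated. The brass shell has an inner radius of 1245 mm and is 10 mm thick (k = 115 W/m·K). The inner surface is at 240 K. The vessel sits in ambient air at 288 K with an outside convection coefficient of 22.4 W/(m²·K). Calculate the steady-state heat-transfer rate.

Each spherical layer contributes R = (1/r_i − 1/r_o)/(4πk):
R_brass shell = (1/1.245 − 1/1.255)/(4π×115) = 4.429×10^-6 K/W
R_outer film = 1/(h·4πr_o²) = 1/(22.4×4π×1.255²) = 0.002256 K/W
R_total = 0.00226 K/W
Q = ΔT/R_total = 48/0.00226

Q ≈ 21200 W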